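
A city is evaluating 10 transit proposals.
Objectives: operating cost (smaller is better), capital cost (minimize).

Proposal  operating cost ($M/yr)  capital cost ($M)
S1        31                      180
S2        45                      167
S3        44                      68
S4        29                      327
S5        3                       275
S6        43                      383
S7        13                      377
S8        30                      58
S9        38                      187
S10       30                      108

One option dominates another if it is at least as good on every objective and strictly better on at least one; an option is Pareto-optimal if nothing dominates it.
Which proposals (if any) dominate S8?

S1: worse on operating cost (31 vs 30).
S2: worse on operating cost (45 vs 30).
S3: worse on operating cost (44 vs 30).
S4: worse on capital cost (327 vs 58).
S5: worse on capital cost (275 vs 58).
S6: worse on operating cost (43 vs 30).
S7: worse on capital cost (377 vs 58).
S9: worse on operating cost (38 vs 30).
S10: worse on capital cost (108 vs 58).
No option dominates S8.

none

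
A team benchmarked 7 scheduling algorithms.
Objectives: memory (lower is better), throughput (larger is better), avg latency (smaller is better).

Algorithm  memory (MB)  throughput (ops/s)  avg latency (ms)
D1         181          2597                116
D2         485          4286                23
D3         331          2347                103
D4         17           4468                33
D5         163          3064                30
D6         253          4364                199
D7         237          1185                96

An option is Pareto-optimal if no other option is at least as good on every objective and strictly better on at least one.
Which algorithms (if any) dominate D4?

none

D1: worse on memory (181 vs 17).
D2: worse on memory (485 vs 17).
D3: worse on memory (331 vs 17).
D5: worse on memory (163 vs 17).
D6: worse on memory (253 vs 17).
D7: worse on memory (237 vs 17).
No option dominates D4.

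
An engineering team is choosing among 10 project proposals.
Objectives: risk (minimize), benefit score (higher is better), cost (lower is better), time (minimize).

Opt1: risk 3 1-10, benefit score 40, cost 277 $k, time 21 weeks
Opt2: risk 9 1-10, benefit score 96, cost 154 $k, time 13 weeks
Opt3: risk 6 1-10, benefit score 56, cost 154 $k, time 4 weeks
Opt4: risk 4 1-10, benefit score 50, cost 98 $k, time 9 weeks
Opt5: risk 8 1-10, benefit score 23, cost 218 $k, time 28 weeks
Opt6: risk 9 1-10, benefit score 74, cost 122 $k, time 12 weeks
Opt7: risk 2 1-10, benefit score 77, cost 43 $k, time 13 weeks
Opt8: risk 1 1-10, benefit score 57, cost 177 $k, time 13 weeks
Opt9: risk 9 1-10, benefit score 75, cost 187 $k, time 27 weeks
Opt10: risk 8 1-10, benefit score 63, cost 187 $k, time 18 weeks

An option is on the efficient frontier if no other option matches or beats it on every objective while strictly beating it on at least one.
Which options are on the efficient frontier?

Opt1: dominated by Opt7 (risk 2≤3, benefit score 77≥40, cost 43≤277, time 13≤21).
Opt2: not dominated (best benefit score).
Opt3: not dominated (best time).
Opt4: not dominated.
Opt5: dominated by Opt3 (risk 6≤8, benefit score 56≥23, cost 154≤218, time 4≤28).
Opt6: not dominated.
Opt7: not dominated (best cost).
Opt8: not dominated (best risk).
Opt9: dominated by Opt2 (risk 9≤9, benefit score 96≥75, cost 154≤187, time 13≤27).
Opt10: dominated by Opt7 (risk 2≤8, benefit score 77≥63, cost 43≤187, time 13≤18).

Opt2, Opt3, Opt4, Opt6, Opt7, Opt8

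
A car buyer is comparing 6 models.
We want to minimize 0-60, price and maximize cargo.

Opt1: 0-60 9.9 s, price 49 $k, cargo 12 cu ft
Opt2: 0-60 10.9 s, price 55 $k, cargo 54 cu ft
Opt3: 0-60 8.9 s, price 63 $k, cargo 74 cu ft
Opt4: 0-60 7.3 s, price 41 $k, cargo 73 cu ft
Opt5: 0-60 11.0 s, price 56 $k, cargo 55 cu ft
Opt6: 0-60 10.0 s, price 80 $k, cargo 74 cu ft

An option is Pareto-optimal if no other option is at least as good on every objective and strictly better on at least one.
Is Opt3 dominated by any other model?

Opt1: worse on 0-60 (9.9 vs 8.9).
Opt2: worse on 0-60 (10.9 vs 8.9).
Opt4: worse on cargo (73 vs 74).
Opt5: worse on 0-60 (11.0 vs 8.9).
Opt6: worse on 0-60 (10.0 vs 8.9).
No option is at least as good as Opt3 on every objective and strictly better on one.

No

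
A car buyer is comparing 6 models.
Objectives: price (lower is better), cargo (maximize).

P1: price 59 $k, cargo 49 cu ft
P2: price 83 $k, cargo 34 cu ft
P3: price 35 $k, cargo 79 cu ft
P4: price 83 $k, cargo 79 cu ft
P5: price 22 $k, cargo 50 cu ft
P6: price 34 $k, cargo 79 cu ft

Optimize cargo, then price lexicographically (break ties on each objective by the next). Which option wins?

First maximize cargo: best is 79, kept {P3, P4, P6}.
Then minimize price: best is 34, kept {P6}.

P6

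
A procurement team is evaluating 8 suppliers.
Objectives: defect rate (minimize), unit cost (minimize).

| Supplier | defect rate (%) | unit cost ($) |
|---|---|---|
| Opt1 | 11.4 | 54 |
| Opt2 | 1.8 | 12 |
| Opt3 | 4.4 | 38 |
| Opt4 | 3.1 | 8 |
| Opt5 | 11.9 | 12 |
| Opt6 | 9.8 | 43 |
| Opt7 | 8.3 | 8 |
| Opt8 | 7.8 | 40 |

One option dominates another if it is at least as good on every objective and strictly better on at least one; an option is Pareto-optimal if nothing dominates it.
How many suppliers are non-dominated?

2

Opt1: dominated by Opt2 (defect rate 1.8≤11.4, unit cost 12≤54).
Opt2: not dominated (best defect rate).
Opt3: dominated by Opt2 (defect rate 1.8≤4.4, unit cost 12≤38).
Opt4: not dominated.
Opt5: dominated by Opt2 (defect rate 1.8≤11.9, unit cost 12≤12).
Opt6: dominated by Opt2 (defect rate 1.8≤9.8, unit cost 12≤43).
Opt7: dominated by Opt4 (defect rate 3.1≤8.3, unit cost 8≤8).
Opt8: dominated by Opt2 (defect rate 1.8≤7.8, unit cost 12≤40).
Pareto-optimal: Opt2, Opt4 → 2.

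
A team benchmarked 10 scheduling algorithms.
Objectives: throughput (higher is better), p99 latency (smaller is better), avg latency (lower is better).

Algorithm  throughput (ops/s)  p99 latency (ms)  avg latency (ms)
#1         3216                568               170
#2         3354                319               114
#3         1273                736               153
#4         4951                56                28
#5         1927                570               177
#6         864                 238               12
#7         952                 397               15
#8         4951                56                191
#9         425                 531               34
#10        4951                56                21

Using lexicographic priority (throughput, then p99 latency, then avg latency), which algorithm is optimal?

First maximize throughput: best is 4951, kept {#4, #8, #10}.
Then minimize p99 latency: best is 56, kept {#4, #8, #10}.
Then minimize avg latency: best is 21, kept {#10}.

#10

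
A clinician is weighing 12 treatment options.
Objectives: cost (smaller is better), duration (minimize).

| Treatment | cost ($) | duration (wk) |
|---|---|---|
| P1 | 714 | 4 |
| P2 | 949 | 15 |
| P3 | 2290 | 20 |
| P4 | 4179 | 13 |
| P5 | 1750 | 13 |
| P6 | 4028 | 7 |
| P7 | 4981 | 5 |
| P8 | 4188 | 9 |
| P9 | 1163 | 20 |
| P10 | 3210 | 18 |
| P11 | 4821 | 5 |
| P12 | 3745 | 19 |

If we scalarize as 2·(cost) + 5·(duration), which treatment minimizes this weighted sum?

P1

P1: 2·714 + 5·4 = 1448
P2: 2·949 + 5·15 = 1973
P3: 2·2290 + 5·20 = 4680
P4: 2·4179 + 5·13 = 8423
P5: 2·1750 + 5·13 = 3565
P6: 2·4028 + 5·7 = 8091
P7: 2·4981 + 5·5 = 9987
P8: 2·4188 + 5·9 = 8421
P9: 2·1163 + 5·20 = 2426
P10: 2·3210 + 5·18 = 6510
P11: 2·4821 + 5·5 = 9667
P12: 2·3745 + 5·19 = 7585
Lowest: P1 at 1448.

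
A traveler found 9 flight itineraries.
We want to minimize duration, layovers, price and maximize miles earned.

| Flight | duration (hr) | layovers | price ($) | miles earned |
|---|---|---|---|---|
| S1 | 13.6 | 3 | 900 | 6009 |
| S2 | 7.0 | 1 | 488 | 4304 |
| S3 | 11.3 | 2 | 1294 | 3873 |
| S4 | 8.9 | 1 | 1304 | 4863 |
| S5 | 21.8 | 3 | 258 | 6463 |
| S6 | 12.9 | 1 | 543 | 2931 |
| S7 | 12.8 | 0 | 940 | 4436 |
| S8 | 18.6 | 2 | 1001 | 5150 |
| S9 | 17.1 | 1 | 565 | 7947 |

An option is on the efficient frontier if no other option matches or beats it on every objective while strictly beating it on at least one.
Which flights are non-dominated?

S1: not dominated.
S2: not dominated (best duration).
S3: dominated by S2 (duration 7.0≤11.3, layovers 1≤2, price 488≤1294, miles earned 4304≥3873).
S4: not dominated.
S5: not dominated (best price).
S6: dominated by S2 (duration 7.0≤12.9, layovers 1≤1, price 488≤543, miles earned 4304≥2931).
S7: not dominated (best layovers).
S8: dominated by S9 (duration 17.1≤18.6, layovers 1≤2, price 565≤1001, miles earned 7947≥5150).
S9: not dominated (best miles earned).

S1, S2, S4, S5, S7, S9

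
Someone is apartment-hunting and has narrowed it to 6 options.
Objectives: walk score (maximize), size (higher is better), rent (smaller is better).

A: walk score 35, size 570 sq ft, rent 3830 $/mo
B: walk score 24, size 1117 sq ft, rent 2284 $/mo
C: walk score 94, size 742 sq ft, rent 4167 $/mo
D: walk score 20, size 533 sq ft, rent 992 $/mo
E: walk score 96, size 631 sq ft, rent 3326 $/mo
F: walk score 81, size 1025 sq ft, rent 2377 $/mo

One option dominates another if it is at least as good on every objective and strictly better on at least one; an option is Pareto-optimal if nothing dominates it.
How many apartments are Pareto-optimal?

A: dominated by E (walk score 96≥35, size 631≥570, rent 3326≤3830).
B: not dominated (best size).
C: not dominated.
D: not dominated (best rent).
E: not dominated (best walk score).
F: not dominated.
Pareto-optimal: B, C, D, E, F → 5.

5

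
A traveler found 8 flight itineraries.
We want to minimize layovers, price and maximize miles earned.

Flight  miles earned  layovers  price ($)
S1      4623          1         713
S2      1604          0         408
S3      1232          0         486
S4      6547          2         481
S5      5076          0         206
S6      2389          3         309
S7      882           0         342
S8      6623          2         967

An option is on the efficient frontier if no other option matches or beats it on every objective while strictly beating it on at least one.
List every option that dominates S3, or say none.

S2, S5

S2: miles earned 1604≥1232, layovers 0≤0, price 408≤486 — dominates S3.
S5: miles earned 5076≥1232, layovers 0≤0, price 206≤486 — dominates S3.
Others (S1, S4, S6, S7, S8) are each worse than S3 on at least one objective.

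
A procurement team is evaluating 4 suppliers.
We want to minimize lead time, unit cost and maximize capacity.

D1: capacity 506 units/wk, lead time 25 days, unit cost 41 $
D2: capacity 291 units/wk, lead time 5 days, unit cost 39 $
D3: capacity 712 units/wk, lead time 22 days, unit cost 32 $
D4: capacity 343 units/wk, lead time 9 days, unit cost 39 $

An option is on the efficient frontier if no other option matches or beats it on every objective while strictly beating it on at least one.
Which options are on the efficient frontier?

D2, D3, D4

D1: dominated by D3 (capacity 712≥506, lead time 22≤25, unit cost 32≤41).
D2: not dominated (best lead time).
D3: not dominated (best capacity).
D4: not dominated.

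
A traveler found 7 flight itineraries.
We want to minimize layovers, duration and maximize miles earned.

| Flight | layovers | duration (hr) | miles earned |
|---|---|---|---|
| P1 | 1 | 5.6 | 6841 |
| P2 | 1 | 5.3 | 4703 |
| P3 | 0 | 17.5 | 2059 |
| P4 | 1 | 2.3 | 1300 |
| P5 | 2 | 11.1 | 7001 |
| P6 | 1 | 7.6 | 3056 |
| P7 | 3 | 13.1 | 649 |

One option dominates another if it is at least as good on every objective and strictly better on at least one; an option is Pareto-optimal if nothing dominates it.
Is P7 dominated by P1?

Yes

P1 vs P7: layovers 1≤3, duration 5.6≤13.1, miles earned 6841≥649 — P1 is at least as good on every objective with at least one strict improvement.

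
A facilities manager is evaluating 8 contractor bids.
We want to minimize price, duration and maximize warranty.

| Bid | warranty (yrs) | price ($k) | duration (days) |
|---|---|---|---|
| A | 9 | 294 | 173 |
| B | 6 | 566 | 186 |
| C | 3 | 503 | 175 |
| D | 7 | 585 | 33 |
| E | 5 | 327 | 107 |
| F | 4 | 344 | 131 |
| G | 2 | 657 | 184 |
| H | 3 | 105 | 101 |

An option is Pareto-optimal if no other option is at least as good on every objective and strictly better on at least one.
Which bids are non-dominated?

A, D, E, H

A: not dominated (best warranty).
B: dominated by A (warranty 9≥6, price 294≤566, duration 173≤186).
C: dominated by A (warranty 9≥3, price 294≤503, duration 173≤175).
D: not dominated (best duration).
E: not dominated.
F: dominated by E (warranty 5≥4, price 327≤344, duration 107≤131).
G: dominated by A (warranty 9≥2, price 294≤657, duration 173≤184).
H: not dominated (best price).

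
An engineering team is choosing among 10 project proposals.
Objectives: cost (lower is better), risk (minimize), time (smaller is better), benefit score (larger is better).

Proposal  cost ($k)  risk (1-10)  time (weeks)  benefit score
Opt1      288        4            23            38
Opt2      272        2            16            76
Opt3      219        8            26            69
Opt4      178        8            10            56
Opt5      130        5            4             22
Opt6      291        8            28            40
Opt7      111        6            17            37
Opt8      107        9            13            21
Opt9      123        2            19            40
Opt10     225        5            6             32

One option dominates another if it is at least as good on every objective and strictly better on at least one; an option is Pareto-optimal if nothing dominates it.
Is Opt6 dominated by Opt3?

Yes

Opt3 vs Opt6: cost 219≤291, risk 8≤8, time 26≤28, benefit score 69≥40 — Opt3 is at least as good on every objective with at least one strict improvement.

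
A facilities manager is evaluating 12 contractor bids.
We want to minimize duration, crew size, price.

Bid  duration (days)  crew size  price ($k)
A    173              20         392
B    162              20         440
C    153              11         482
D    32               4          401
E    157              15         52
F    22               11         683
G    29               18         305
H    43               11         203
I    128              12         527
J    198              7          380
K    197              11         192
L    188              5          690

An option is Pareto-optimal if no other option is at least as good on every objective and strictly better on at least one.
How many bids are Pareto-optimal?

A: dominated by E (duration 157≤173, crew size 15≤20, price 52≤392).
B: dominated by D (duration 32≤162, crew size 4≤20, price 401≤440).
C: dominated by D (duration 32≤153, crew size 4≤11, price 401≤482).
D: not dominated (best crew size).
E: not dominated (best price).
F: not dominated (best duration).
G: not dominated.
H: not dominated.
I: dominated by D (duration 32≤128, crew size 4≤12, price 401≤527).
J: not dominated.
K: not dominated.
L: dominated by D (duration 32≤188, crew size 4≤5, price 401≤690).
Pareto-optimal: D, E, F, G, H, J, K → 7.

7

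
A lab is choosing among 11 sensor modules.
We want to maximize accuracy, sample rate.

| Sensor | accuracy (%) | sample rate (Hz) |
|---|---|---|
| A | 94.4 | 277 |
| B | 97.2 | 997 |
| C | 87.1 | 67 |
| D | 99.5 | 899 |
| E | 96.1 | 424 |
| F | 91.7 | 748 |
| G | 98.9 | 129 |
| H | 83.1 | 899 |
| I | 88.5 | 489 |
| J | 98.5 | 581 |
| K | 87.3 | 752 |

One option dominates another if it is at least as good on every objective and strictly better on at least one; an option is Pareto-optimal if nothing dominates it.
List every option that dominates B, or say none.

none

A: worse on accuracy (94.4 vs 97.2).
C: worse on accuracy (87.1 vs 97.2).
D: worse on sample rate (899 vs 997).
E: worse on accuracy (96.1 vs 97.2).
F: worse on accuracy (91.7 vs 97.2).
G: worse on sample rate (129 vs 997).
H: worse on accuracy (83.1 vs 97.2).
I: worse on accuracy (88.5 vs 97.2).
J: worse on sample rate (581 vs 997).
K: worse on accuracy (87.3 vs 97.2).
No option dominates B.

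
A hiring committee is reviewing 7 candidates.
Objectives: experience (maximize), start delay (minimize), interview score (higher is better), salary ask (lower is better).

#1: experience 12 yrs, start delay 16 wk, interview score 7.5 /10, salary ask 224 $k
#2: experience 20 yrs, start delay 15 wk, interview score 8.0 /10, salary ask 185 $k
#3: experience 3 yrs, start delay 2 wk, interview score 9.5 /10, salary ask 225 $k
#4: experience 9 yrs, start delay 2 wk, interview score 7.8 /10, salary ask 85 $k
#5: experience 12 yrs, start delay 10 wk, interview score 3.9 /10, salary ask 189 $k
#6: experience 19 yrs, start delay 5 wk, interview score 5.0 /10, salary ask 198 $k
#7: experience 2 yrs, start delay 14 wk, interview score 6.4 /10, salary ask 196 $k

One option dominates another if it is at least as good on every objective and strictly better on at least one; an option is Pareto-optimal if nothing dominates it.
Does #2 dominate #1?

Yes

#2 vs #1: experience 20≥12, start delay 15≤16, interview score 8.0≥7.5, salary ask 185≤224 — #2 is at least as good on every objective with at least one strict improvement.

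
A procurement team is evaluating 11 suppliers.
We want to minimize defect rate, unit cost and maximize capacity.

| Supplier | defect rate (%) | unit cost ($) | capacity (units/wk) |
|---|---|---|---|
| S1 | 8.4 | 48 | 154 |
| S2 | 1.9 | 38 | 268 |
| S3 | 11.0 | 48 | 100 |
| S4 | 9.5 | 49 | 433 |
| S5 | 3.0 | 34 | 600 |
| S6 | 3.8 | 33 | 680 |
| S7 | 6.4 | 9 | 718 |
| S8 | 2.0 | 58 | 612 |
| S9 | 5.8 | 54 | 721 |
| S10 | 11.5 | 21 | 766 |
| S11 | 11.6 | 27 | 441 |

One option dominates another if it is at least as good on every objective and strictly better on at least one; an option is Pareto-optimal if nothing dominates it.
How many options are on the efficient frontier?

7

S1: dominated by S2 (defect rate 1.9≤8.4, unit cost 38≤48, capacity 268≥154).
S2: not dominated (best defect rate).
S3: dominated by S1 (defect rate 8.4≤11.0, unit cost 48≤48, capacity 154≥100).
S4: dominated by S5 (defect rate 3.0≤9.5, unit cost 34≤49, capacity 600≥433).
S5: not dominated.
S6: not dominated.
S7: not dominated (best unit cost).
S8: not dominated.
S9: not dominated.
S10: not dominated (best capacity).
S11: dominated by S7 (defect rate 6.4≤11.6, unit cost 9≤27, capacity 718≥441).
Pareto-optimal: S2, S5, S6, S7, S8, S9, S10 → 7.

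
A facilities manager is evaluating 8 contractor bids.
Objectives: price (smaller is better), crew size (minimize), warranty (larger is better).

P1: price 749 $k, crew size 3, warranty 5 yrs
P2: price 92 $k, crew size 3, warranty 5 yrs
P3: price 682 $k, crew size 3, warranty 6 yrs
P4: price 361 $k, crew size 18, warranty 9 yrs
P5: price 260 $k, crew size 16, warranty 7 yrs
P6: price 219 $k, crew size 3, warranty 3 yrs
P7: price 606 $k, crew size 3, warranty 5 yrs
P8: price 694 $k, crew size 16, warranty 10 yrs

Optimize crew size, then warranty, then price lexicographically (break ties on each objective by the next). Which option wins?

P3

First minimize crew size: best is 3, kept {P1, P2, P3, P6, P7}.
Then maximize warranty: best is 6, kept {P3}.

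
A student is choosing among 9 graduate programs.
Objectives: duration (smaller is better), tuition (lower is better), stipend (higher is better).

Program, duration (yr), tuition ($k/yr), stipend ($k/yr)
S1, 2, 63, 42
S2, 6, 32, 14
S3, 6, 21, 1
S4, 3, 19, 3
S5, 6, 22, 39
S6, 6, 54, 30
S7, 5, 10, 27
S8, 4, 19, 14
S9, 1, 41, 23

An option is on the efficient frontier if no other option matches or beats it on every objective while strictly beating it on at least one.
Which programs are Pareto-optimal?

S1: not dominated (best stipend).
S2: dominated by S5 (duration 6≤6, tuition 22≤32, stipend 39≥14).
S3: dominated by S4 (duration 3≤6, tuition 19≤21, stipend 3≥1).
S4: not dominated.
S5: not dominated.
S6: dominated by S5 (duration 6≤6, tuition 22≤54, stipend 39≥30).
S7: not dominated (best tuition).
S8: not dominated.
S9: not dominated (best duration).

S1, S4, S5, S7, S8, S9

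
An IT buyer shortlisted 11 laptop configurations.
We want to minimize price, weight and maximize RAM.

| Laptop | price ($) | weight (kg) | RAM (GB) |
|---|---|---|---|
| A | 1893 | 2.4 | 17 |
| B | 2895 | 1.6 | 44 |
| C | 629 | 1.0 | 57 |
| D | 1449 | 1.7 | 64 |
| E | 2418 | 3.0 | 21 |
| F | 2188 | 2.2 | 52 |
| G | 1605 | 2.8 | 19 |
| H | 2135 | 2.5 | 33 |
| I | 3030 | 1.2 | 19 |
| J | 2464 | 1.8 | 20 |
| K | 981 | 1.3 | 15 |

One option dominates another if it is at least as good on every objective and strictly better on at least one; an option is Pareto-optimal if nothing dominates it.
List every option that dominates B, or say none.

C

C: price 629≤2895, weight 1.0≤1.6, RAM 57≥44 — dominates B.
Others (A, D, E, F, G, H, I, J, K) are each worse than B on at least one objective.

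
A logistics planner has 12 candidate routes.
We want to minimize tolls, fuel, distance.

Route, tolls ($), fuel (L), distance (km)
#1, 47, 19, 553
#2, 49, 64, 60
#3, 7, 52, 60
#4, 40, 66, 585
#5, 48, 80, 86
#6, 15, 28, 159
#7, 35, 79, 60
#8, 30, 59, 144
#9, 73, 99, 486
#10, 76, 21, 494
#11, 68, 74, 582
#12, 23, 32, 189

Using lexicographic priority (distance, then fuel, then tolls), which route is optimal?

#3

First minimize distance: best is 60, kept {#2, #3, #7}.
Then minimize fuel: best is 52, kept {#3}.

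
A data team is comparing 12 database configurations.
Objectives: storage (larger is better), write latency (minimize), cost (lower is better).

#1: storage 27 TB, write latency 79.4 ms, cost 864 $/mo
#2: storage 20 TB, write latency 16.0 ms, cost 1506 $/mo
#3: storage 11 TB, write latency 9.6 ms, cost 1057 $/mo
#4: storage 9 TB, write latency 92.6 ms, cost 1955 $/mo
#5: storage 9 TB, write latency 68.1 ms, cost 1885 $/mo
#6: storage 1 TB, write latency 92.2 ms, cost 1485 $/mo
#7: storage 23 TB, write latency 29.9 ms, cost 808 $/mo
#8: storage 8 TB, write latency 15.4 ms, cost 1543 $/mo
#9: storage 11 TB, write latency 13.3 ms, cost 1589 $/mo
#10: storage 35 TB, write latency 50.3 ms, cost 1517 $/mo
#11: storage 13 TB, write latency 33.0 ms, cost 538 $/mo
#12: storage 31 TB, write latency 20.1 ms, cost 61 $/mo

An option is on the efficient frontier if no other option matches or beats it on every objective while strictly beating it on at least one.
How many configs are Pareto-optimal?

#1: dominated by #12 (storage 31≥27, write latency 20.1≤79.4, cost 61≤864).
#2: not dominated.
#3: not dominated (best write latency).
#4: dominated by #1 (storage 27≥9, write latency 79.4≤92.6, cost 864≤1955).
#5: dominated by #2 (storage 20≥9, write latency 16.0≤68.1, cost 1506≤1885).
#6: dominated by #1 (storage 27≥1, write latency 79.4≤92.2, cost 864≤1485).
#7: dominated by #12 (storage 31≥23, write latency 20.1≤29.9, cost 61≤808).
#8: dominated by #3 (storage 11≥8, write latency 9.6≤15.4, cost 1057≤1543).
#9: dominated by #3 (storage 11≥11, write latency 9.6≤13.3, cost 1057≤1589).
#10: not dominated (best storage).
#11: dominated by #12 (storage 31≥13, write latency 20.1≤33.0, cost 61≤538).
#12: not dominated (best cost).
Pareto-optimal: #2, #3, #10, #12 → 4.

4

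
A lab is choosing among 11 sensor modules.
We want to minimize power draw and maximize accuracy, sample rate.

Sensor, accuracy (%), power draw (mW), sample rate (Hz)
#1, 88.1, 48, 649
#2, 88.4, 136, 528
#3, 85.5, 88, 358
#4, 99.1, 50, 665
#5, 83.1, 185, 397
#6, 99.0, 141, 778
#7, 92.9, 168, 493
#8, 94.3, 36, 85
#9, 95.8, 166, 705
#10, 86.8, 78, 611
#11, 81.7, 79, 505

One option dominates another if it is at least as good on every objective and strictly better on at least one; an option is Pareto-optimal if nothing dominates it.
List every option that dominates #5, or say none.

#1: accuracy 88.1≥83.1, power draw 48≤185, sample rate 649≥397 — dominates #5.
#2: accuracy 88.4≥83.1, power draw 136≤185, sample rate 528≥397 — dominates #5.
#4: accuracy 99.1≥83.1, power draw 50≤185, sample rate 665≥397 — dominates #5.
#6: accuracy 99.0≥83.1, power draw 141≤185, sample rate 778≥397 — dominates #5.
#7: accuracy 92.9≥83.1, power draw 168≤185, sample rate 493≥397 — dominates #5.
#9: accuracy 95.8≥83.1, power draw 166≤185, sample rate 705≥397 — dominates #5.
#10: accuracy 86.8≥83.1, power draw 78≤185, sample rate 611≥397 — dominates #5.
Others (#3, #8, #11) are each worse than #5 on at least one objective.

#1, #2, #4, #6, #7, #9, #10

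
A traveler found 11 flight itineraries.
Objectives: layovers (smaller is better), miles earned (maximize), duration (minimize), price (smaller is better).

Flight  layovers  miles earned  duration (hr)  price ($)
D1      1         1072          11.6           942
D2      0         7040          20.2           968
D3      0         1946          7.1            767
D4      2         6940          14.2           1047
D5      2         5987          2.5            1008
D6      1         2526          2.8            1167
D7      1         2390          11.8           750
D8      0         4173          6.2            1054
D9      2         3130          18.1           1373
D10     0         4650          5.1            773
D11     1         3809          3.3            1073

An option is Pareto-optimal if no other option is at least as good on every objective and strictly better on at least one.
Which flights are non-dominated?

D2, D3, D4, D5, D6, D7, D10, D11

D1: dominated by D3 (layovers 0≤1, miles earned 1946≥1072, duration 7.1≤11.6, price 767≤942).
D2: not dominated (best miles earned).
D3: not dominated.
D4: not dominated.
D5: not dominated (best duration).
D6: not dominated.
D7: not dominated (best price).
D8: dominated by D10 (layovers 0≤0, miles earned 4650≥4173, duration 5.1≤6.2, price 773≤1054).
D9: dominated by D4 (layovers 2≤2, miles earned 6940≥3130, duration 14.2≤18.1, price 1047≤1373).
D10: not dominated.
D11: not dominated.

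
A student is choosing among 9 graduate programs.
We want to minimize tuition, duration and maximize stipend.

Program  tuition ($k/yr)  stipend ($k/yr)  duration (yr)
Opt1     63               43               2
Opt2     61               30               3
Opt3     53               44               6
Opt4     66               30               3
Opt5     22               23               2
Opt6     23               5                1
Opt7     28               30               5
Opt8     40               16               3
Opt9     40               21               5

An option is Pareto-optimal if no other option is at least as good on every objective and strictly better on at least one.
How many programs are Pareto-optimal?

6

Opt1: not dominated.
Opt2: not dominated.
Opt3: not dominated (best stipend).
Opt4: dominated by Opt1 (tuition 63≤66, stipend 43≥30, duration 2≤3).
Opt5: not dominated (best tuition).
Opt6: not dominated (best duration).
Opt7: not dominated.
Opt8: dominated by Opt5 (tuition 22≤40, stipend 23≥16, duration 2≤3).
Opt9: dominated by Opt5 (tuition 22≤40, stipend 23≥21, duration 2≤5).
Pareto-optimal: Opt1, Opt2, Opt3, Opt5, Opt6, Opt7 → 6.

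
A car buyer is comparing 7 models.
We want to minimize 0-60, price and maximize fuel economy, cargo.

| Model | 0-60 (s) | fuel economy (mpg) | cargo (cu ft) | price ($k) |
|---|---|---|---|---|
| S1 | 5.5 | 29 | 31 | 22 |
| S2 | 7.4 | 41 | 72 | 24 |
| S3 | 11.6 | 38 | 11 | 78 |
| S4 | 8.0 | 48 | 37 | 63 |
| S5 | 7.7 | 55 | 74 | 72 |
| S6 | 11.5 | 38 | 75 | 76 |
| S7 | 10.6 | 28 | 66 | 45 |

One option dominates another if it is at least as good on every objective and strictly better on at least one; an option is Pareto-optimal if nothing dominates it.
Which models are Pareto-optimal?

S1: not dominated (best 0-60).
S2: not dominated.
S3: dominated by S2 (0-60 7.4≤11.6, fuel economy 41≥38, cargo 72≥11, price 24≤78).
S4: not dominated.
S5: not dominated (best fuel economy).
S6: not dominated (best cargo).
S7: dominated by S2 (0-60 7.4≤10.6, fuel economy 41≥28, cargo 72≥66, price 24≤45).

S1, S2, S4, S5, S6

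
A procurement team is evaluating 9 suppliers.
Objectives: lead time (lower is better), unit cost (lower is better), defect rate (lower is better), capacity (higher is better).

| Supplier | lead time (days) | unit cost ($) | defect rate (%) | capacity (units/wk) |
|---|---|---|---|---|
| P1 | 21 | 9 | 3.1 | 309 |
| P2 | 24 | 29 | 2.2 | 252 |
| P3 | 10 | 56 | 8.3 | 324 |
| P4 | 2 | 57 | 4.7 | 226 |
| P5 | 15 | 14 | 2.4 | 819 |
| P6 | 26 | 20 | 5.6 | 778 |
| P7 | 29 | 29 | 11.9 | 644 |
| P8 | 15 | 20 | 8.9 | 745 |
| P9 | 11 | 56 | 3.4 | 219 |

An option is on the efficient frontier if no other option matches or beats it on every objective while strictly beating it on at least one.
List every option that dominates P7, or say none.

P5: lead time 15≤29, unit cost 14≤29, defect rate 2.4≤11.9, capacity 819≥644 — dominates P7.
P6: lead time 26≤29, unit cost 20≤29, defect rate 5.6≤11.9, capacity 778≥644 — dominates P7.
P8: lead time 15≤29, unit cost 20≤29, defect rate 8.9≤11.9, capacity 745≥644 — dominates P7.
Others (P1, P2, P3, P4, P9) are each worse than P7 on at least one objective.

P5, P6, P8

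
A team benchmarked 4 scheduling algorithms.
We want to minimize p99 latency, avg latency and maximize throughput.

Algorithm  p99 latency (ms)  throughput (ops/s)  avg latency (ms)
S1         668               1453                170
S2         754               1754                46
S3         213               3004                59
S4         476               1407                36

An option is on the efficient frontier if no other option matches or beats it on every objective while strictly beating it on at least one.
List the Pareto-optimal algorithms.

S2, S3, S4

S1: dominated by S3 (p99 latency 213≤668, throughput 3004≥1453, avg latency 59≤170).
S2: not dominated.
S3: not dominated (best p99 latency).
S4: not dominated (best avg latency).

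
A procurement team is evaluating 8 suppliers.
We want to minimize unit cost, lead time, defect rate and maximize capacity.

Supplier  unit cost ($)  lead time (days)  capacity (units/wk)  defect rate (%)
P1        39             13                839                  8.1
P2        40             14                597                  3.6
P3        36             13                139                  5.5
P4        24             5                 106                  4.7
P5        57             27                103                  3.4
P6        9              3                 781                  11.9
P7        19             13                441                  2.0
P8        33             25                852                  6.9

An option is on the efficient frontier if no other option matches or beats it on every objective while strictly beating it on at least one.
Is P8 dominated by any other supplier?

No

P1: worse on unit cost (39 vs 33).
P2: worse on unit cost (40 vs 33).
P3: worse on unit cost (36 vs 33).
P4: worse on capacity (106 vs 852).
P5: worse on unit cost (57 vs 33).
P6: worse on capacity (781 vs 852).
P7: worse on capacity (441 vs 852).
No option is at least as good as P8 on every objective and strictly better on one.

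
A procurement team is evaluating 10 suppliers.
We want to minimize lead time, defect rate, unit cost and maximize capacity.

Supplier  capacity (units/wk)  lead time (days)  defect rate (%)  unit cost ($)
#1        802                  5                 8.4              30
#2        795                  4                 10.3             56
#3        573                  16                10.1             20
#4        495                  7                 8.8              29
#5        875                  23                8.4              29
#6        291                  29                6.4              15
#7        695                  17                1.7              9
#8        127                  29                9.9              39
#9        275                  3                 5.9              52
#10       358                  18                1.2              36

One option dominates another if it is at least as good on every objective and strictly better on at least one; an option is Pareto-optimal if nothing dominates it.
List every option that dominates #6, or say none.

#7

#7: capacity 695≥291, lead time 17≤29, defect rate 1.7≤6.4, unit cost 9≤15 — dominates #6.
Others (#1, #2, #3, #4, #5, #8, #9, #10) are each worse than #6 on at least one objective.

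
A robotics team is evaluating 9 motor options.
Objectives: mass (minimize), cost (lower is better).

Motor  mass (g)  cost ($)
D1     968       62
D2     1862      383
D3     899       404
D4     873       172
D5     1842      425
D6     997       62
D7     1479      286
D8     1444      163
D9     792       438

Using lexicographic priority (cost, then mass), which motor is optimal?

D1

First minimize cost: best is 62, kept {D1, D6}.
Then minimize mass: best is 968, kept {D1}.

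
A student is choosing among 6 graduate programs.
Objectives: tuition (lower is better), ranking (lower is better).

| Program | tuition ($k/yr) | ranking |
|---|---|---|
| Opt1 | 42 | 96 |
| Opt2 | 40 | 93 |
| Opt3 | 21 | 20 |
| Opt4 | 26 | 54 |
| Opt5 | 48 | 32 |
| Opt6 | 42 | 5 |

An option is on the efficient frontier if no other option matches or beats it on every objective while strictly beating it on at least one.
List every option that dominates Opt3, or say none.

none

Opt1: worse on tuition (42 vs 21).
Opt2: worse on tuition (40 vs 21).
Opt4: worse on tuition (26 vs 21).
Opt5: worse on tuition (48 vs 21).
Opt6: worse on tuition (42 vs 21).
No option dominates Opt3.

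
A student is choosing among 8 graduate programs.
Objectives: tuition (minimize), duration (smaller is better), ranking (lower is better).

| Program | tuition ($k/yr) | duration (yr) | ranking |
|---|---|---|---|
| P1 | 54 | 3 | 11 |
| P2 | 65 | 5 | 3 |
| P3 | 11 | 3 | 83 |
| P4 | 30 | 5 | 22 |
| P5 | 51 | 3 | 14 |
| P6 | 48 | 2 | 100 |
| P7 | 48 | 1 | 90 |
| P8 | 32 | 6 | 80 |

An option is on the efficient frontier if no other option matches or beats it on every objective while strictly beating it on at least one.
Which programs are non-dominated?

P1: not dominated.
P2: not dominated (best ranking).
P3: not dominated (best tuition).
P4: not dominated.
P5: not dominated.
P6: dominated by P7 (tuition 48≤48, duration 1≤2, ranking 90≤100).
P7: not dominated (best duration).
P8: dominated by P4 (tuition 30≤32, duration 5≤6, ranking 22≤80).

P1, P2, P3, P4, P5, P7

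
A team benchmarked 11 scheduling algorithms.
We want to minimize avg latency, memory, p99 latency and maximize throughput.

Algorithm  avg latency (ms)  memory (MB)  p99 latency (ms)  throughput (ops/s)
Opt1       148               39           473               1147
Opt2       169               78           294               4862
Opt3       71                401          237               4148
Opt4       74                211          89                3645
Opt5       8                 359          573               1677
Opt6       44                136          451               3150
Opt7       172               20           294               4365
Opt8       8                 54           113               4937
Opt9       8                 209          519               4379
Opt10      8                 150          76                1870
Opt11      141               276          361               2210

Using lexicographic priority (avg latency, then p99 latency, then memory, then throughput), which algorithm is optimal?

Opt10

First minimize avg latency: best is 8, kept {Opt5, Opt8, Opt9, Opt10}.
Then minimize p99 latency: best is 76, kept {Opt10}.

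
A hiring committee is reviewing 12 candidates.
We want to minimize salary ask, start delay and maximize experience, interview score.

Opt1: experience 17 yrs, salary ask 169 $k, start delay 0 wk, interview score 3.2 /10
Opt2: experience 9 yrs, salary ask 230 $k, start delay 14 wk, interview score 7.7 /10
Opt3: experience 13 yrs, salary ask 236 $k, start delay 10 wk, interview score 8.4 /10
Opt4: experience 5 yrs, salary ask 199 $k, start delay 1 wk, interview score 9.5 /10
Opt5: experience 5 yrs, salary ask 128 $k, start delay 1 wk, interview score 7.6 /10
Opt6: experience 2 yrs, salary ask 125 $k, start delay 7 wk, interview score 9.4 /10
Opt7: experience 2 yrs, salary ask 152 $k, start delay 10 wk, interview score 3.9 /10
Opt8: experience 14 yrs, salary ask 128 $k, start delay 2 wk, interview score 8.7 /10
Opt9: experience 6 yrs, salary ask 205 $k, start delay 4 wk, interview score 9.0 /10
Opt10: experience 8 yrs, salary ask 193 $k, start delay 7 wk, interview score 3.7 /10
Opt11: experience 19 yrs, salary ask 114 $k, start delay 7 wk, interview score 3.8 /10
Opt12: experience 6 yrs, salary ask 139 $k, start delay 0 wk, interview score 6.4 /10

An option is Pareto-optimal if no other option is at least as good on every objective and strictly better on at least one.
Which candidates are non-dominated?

Opt1, Opt4, Opt5, Opt6, Opt8, Opt9, Opt11, Opt12

Opt1: not dominated.
Opt2: dominated by Opt8 (experience 14≥9, salary ask 128≤230, start delay 2≤14, interview score 8.7≥7.7).
Opt3: dominated by Opt8 (experience 14≥13, salary ask 128≤236, start delay 2≤10, interview score 8.7≥8.4).
Opt4: not dominated (best interview score).
Opt5: not dominated.
Opt6: not dominated.
Opt7: dominated by Opt5 (experience 5≥2, salary ask 128≤152, start delay 1≤10, interview score 7.6≥3.9).
Opt8: not dominated.
Opt9: not dominated.
Opt10: dominated by Opt8 (experience 14≥8, salary ask 128≤193, start delay 2≤7, interview score 8.7≥3.7).
Opt11: not dominated (best experience).
Opt12: not dominated.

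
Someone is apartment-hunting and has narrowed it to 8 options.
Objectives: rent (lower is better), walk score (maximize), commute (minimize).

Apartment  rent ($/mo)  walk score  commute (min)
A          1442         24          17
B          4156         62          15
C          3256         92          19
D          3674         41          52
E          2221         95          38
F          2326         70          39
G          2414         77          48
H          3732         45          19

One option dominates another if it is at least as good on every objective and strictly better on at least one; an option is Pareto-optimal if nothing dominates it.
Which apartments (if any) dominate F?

E: rent 2221≤2326, walk score 95≥70, commute 38≤39 — dominates F.
Others (A, B, C, D, G, H) are each worse than F on at least one objective.

E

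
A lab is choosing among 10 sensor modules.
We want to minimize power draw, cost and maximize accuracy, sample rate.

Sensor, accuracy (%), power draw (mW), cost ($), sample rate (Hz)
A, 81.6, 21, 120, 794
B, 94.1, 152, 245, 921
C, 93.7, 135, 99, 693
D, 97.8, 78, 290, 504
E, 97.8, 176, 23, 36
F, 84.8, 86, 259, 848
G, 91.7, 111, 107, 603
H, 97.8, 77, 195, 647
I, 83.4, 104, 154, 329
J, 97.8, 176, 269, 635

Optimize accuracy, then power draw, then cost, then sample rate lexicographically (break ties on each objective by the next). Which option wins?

H

First maximize accuracy: best is 97.8, kept {D, E, H, J}.
Then minimize power draw: best is 77, kept {H}.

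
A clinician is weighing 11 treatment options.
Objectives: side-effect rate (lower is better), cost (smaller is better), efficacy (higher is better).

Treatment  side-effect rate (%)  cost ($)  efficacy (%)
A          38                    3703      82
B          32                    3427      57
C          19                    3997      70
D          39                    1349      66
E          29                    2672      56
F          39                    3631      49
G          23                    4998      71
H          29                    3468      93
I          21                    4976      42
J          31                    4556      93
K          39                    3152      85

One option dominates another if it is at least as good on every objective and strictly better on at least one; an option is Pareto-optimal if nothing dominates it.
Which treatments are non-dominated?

A: dominated by H (side-effect rate 29≤38, cost 3468≤3703, efficacy 93≥82).
B: not dominated.
C: not dominated (best side-effect rate).
D: not dominated (best cost).
E: not dominated.
F: dominated by B (side-effect rate 32≤39, cost 3427≤3631, efficacy 57≥49).
G: not dominated.
H: not dominated.
I: dominated by C (side-effect rate 19≤21, cost 3997≤4976, efficacy 70≥42).
J: dominated by H (side-effect rate 29≤31, cost 3468≤4556, efficacy 93≥93).
K: not dominated.

B, C, D, E, G, H, K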